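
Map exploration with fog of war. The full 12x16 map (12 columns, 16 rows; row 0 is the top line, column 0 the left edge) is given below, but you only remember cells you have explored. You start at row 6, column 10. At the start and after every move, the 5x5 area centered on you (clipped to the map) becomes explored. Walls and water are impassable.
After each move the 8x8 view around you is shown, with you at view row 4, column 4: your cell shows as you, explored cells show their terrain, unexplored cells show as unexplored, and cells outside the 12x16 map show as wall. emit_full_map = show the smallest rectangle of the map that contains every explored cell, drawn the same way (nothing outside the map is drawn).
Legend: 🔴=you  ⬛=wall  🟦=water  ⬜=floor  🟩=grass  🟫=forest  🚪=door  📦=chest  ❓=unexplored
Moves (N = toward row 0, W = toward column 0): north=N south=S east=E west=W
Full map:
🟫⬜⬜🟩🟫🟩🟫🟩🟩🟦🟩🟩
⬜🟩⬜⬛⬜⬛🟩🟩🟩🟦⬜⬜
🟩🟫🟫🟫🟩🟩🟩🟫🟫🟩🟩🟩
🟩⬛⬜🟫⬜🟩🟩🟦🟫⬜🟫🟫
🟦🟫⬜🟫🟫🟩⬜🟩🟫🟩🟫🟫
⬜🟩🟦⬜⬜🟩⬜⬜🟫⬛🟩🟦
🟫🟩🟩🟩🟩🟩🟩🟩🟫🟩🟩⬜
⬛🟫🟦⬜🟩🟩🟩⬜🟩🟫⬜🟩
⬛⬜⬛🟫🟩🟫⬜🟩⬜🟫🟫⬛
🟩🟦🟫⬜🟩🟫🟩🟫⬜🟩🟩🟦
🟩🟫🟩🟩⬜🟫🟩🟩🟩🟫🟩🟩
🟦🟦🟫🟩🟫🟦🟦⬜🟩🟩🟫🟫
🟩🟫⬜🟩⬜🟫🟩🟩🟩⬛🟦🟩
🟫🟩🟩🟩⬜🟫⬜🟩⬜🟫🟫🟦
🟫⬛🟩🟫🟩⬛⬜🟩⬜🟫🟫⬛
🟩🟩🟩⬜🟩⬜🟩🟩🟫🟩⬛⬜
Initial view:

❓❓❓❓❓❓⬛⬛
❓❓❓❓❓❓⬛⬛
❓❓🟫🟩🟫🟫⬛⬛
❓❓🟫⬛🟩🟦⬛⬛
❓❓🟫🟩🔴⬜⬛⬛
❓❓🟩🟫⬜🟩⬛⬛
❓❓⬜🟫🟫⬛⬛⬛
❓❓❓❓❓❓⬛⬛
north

❓❓❓❓❓❓⬛⬛
❓❓❓❓❓❓⬛⬛
❓❓🟫⬜🟫🟫⬛⬛
❓❓🟫🟩🟫🟫⬛⬛
❓❓🟫⬛🔴🟦⬛⬛
❓❓🟫🟩🟩⬜⬛⬛
❓❓🟩🟫⬜🟩⬛⬛
❓❓⬜🟫🟫⬛⬛⬛

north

❓❓❓❓❓❓⬛⬛
❓❓❓❓❓❓⬛⬛
❓❓🟫🟩🟩🟩⬛⬛
❓❓🟫⬜🟫🟫⬛⬛
❓❓🟫🟩🔴🟫⬛⬛
❓❓🟫⬛🟩🟦⬛⬛
❓❓🟫🟩🟩⬜⬛⬛
❓❓🟩🟫⬜🟩⬛⬛

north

⬛⬛⬛⬛⬛⬛⬛⬛
❓❓❓❓❓❓⬛⬛
❓❓🟩🟦⬜⬜⬛⬛
❓❓🟫🟩🟩🟩⬛⬛
❓❓🟫⬜🔴🟫⬛⬛
❓❓🟫🟩🟫🟫⬛⬛
❓❓🟫⬛🟩🟦⬛⬛
❓❓🟫🟩🟩⬜⬛⬛

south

❓❓❓❓❓❓⬛⬛
❓❓🟩🟦⬜⬜⬛⬛
❓❓🟫🟩🟩🟩⬛⬛
❓❓🟫⬜🟫🟫⬛⬛
❓❓🟫🟩🔴🟫⬛⬛
❓❓🟫⬛🟩🟦⬛⬛
❓❓🟫🟩🟩⬜⬛⬛
❓❓🟩🟫⬜🟩⬛⬛

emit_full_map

🟩🟦⬜⬜
🟫🟩🟩🟩
🟫⬜🟫🟫
🟫🟩🔴🟫
🟫⬛🟩🟦
🟫🟩🟩⬜
🟩🟫⬜🟩
⬜🟫🟫⬛

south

❓❓🟩🟦⬜⬜⬛⬛
❓❓🟫🟩🟩🟩⬛⬛
❓❓🟫⬜🟫🟫⬛⬛
❓❓🟫🟩🟫🟫⬛⬛
❓❓🟫⬛🔴🟦⬛⬛
❓❓🟫🟩🟩⬜⬛⬛
❓❓🟩🟫⬜🟩⬛⬛
❓❓⬜🟫🟫⬛⬛⬛

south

❓❓🟫🟩🟩🟩⬛⬛
❓❓🟫⬜🟫🟫⬛⬛
❓❓🟫🟩🟫🟫⬛⬛
❓❓🟫⬛🟩🟦⬛⬛
❓❓🟫🟩🔴⬜⬛⬛
❓❓🟩🟫⬜🟩⬛⬛
❓❓⬜🟫🟫⬛⬛⬛
❓❓❓❓❓❓⬛⬛

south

❓❓🟫⬜🟫🟫⬛⬛
❓❓🟫🟩🟫🟫⬛⬛
❓❓🟫⬛🟩🟦⬛⬛
❓❓🟫🟩🟩⬜⬛⬛
❓❓🟩🟫🔴🟩⬛⬛
❓❓⬜🟫🟫⬛⬛⬛
❓❓⬜🟩🟩🟦⬛⬛
❓❓❓❓❓❓⬛⬛

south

❓❓🟫🟩🟫🟫⬛⬛
❓❓🟫⬛🟩🟦⬛⬛
❓❓🟫🟩🟩⬜⬛⬛
❓❓🟩🟫⬜🟩⬛⬛
❓❓⬜🟫🔴⬛⬛⬛
❓❓⬜🟩🟩🟦⬛⬛
❓❓🟩🟫🟩🟩⬛⬛
❓❓❓❓❓❓⬛⬛

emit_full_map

🟩🟦⬜⬜
🟫🟩🟩🟩
🟫⬜🟫🟫
🟫🟩🟫🟫
🟫⬛🟩🟦
🟫🟩🟩⬜
🟩🟫⬜🟩
⬜🟫🔴⬛
⬜🟩🟩🟦
🟩🟫🟩🟩


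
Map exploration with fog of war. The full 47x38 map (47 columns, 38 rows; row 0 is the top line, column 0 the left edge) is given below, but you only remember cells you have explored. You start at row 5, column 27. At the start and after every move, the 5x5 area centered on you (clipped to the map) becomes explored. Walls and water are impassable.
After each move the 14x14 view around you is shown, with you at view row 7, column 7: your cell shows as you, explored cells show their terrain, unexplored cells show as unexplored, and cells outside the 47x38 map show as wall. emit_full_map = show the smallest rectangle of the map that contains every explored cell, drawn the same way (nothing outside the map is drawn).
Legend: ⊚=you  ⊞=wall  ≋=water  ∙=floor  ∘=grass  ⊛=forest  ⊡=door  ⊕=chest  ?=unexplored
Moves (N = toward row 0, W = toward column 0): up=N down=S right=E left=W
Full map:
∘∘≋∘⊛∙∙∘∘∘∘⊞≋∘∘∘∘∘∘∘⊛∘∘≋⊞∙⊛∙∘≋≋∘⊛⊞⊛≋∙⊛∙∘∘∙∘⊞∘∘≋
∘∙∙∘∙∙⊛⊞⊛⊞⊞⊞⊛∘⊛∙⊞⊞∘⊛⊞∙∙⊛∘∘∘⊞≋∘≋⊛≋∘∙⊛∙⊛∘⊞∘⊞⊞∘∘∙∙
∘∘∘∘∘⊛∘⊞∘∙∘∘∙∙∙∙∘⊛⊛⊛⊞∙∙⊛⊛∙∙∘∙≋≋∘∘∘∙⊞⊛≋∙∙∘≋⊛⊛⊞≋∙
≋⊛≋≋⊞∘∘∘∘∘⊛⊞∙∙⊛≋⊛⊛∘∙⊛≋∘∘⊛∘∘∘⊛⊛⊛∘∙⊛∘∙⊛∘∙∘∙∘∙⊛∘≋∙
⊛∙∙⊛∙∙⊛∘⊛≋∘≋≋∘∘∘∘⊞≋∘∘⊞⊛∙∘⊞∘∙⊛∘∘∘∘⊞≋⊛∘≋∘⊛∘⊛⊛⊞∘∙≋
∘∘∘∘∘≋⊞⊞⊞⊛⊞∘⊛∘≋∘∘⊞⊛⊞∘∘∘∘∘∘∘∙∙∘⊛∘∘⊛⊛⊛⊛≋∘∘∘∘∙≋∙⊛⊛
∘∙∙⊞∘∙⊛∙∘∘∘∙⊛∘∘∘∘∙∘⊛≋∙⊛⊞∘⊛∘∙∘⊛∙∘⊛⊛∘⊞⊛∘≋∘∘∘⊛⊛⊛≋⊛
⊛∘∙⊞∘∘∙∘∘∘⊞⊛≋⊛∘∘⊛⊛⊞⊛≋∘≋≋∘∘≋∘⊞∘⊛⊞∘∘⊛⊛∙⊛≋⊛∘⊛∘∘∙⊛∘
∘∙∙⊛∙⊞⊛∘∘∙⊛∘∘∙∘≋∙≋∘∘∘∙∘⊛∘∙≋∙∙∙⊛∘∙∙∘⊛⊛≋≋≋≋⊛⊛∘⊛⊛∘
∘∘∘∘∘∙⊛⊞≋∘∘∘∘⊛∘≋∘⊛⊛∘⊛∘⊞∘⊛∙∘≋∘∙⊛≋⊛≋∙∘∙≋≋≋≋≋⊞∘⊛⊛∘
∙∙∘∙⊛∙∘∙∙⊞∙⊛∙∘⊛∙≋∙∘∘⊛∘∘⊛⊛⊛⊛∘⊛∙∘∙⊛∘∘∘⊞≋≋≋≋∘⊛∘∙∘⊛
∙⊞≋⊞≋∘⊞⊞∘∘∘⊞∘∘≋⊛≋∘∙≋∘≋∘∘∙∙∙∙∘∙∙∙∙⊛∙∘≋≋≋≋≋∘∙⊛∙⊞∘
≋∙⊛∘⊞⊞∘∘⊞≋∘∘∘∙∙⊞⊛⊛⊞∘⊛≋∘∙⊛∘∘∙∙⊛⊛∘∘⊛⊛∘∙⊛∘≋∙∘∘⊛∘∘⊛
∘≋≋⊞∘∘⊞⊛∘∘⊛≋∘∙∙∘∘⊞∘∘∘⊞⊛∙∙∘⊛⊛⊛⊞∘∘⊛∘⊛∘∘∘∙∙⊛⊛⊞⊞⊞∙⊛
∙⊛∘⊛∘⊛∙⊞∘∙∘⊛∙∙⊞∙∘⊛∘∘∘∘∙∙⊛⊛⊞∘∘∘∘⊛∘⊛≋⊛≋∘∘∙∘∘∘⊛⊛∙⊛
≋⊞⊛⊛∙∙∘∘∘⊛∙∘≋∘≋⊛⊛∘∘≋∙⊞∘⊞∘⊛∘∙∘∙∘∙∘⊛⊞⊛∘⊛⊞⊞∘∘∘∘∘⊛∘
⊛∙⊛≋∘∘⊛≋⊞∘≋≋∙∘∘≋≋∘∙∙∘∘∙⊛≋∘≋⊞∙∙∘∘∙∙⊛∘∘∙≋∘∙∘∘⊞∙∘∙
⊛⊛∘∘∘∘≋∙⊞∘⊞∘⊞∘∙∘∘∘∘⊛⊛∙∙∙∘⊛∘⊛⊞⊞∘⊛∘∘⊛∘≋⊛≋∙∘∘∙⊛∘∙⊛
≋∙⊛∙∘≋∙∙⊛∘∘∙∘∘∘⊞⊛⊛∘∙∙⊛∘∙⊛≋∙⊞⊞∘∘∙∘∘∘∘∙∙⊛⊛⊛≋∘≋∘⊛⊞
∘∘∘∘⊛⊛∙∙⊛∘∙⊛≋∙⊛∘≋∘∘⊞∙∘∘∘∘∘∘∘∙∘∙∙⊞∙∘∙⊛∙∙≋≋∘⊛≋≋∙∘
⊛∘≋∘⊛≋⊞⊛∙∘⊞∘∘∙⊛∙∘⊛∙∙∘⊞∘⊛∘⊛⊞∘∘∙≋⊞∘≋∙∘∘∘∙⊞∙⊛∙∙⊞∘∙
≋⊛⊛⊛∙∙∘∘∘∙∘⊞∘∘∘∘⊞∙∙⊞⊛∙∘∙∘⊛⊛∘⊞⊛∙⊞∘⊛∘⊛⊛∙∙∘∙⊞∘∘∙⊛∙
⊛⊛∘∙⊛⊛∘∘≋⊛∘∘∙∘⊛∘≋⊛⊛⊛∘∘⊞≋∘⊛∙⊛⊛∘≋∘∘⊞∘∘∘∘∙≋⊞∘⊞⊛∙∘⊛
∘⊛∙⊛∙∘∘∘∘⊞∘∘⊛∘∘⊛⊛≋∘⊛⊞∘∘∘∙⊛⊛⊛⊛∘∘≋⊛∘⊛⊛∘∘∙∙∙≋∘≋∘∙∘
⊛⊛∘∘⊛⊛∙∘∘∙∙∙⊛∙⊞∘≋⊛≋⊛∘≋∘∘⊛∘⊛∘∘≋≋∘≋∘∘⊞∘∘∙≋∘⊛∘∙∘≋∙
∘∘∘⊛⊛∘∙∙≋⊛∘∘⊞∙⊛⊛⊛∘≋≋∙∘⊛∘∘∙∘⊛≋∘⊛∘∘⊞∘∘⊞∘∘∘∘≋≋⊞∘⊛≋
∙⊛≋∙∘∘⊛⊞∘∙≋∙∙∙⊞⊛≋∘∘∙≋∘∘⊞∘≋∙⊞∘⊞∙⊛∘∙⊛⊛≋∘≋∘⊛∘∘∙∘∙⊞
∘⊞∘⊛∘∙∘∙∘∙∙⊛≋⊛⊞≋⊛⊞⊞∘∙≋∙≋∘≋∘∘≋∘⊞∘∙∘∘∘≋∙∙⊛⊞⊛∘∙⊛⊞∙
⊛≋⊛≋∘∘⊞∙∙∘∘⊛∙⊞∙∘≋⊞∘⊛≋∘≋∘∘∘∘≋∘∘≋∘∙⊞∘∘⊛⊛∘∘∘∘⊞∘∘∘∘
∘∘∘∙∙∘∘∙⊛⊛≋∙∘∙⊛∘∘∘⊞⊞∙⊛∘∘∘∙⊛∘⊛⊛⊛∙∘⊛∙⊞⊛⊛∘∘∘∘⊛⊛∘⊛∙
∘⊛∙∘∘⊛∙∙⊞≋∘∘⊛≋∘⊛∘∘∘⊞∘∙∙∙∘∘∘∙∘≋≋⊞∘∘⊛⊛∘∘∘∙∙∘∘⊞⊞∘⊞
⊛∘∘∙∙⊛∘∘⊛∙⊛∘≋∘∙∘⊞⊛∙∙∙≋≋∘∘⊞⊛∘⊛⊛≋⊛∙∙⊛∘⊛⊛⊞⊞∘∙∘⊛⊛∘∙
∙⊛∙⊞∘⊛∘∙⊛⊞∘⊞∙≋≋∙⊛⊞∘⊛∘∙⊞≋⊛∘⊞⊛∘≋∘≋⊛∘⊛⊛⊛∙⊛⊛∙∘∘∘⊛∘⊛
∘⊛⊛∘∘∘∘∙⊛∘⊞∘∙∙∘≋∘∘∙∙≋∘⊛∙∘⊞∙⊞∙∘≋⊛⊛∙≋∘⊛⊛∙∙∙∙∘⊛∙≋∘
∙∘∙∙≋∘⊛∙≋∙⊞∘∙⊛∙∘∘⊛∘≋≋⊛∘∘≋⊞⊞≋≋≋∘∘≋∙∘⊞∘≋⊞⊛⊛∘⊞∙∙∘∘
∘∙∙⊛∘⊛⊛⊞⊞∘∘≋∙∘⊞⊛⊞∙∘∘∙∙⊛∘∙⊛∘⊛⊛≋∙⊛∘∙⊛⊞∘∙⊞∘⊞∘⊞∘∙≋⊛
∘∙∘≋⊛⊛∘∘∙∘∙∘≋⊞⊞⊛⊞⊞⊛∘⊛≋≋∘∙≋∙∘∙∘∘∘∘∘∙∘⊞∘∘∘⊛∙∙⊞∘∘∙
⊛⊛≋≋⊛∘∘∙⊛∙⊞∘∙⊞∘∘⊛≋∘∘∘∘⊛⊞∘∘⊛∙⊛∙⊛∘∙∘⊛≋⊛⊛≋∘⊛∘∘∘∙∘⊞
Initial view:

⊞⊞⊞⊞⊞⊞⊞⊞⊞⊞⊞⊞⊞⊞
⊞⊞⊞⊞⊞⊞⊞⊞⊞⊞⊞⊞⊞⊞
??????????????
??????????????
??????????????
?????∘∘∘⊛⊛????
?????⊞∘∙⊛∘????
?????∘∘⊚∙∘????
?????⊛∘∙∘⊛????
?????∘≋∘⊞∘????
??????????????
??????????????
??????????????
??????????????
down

⊞⊞⊞⊞⊞⊞⊞⊞⊞⊞⊞⊞⊞⊞
??????????????
??????????????
??????????????
?????∘∘∘⊛⊛????
?????⊞∘∙⊛∘????
?????∘∘∙∙∘????
?????⊛∘⊚∘⊛????
?????∘≋∘⊞∘????
?????∙≋∙∙∙????
??????????????
??????????????
??????????????
??????????????

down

??????????????
??????????????
??????????????
?????∘∘∘⊛⊛????
?????⊞∘∙⊛∘????
?????∘∘∙∙∘????
?????⊛∘∙∘⊛????
?????∘≋⊚⊞∘????
?????∙≋∙∙∙????
?????∙∘≋∘∙????
??????????????
??????????????
??????????????
??????????????

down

??????????????
??????????????
?????∘∘∘⊛⊛????
?????⊞∘∙⊛∘????
?????∘∘∙∙∘????
?????⊛∘∙∘⊛????
?????∘≋∘⊞∘????
?????∙≋⊚∙∙????
?????∙∘≋∘∙????
?????⊛⊛∘⊛∙????
??????????????
??????????????
??????????????
??????????????

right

??????????????
??????????????
????∘∘∘⊛⊛?????
????⊞∘∙⊛∘?????
????∘∘∙∙∘?????
????⊛∘∙∘⊛∙????
????∘≋∘⊞∘⊛????
????∙≋∙⊚∙⊛????
????∙∘≋∘∙⊛????
????⊛⊛∘⊛∙∘????
??????????????
??????????????
??????????????
??????????????

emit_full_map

∘∘∘⊛⊛?
⊞∘∙⊛∘?
∘∘∙∙∘?
⊛∘∙∘⊛∙
∘≋∘⊞∘⊛
∙≋∙⊚∙⊛
∙∘≋∘∙⊛
⊛⊛∘⊛∙∘

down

??????????????
????∘∘∘⊛⊛?????
????⊞∘∙⊛∘?????
????∘∘∙∙∘?????
????⊛∘∙∘⊛∙????
????∘≋∘⊞∘⊛????
????∙≋∙∙∙⊛????
????∙∘≋⊚∙⊛????
????⊛⊛∘⊛∙∘????
?????∙∙∘∙∙????
??????????????
??????????????
??????????????
??????????????

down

????∘∘∘⊛⊛?????
????⊞∘∙⊛∘?????
????∘∘∙∙∘?????
????⊛∘∙∘⊛∙????
????∘≋∘⊞∘⊛????
????∙≋∙∙∙⊛????
????∙∘≋∘∙⊛????
????⊛⊛∘⊚∙∘????
?????∙∙∘∙∙????
?????∘∙∙⊛⊛????
??????????????
??????????????
??????????????
??????????????

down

????⊞∘∙⊛∘?????
????∘∘∙∙∘?????
????⊛∘∙∘⊛∙????
????∘≋∘⊞∘⊛????
????∙≋∙∙∙⊛????
????∙∘≋∘∙⊛????
????⊛⊛∘⊛∙∘????
?????∙∙⊚∙∙????
?????∘∙∙⊛⊛????
?????⊛⊛⊛⊞∘????
??????????????
??????????????
??????????????
??????????????

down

????∘∘∙∙∘?????
????⊛∘∙∘⊛∙????
????∘≋∘⊞∘⊛????
????∙≋∙∙∙⊛????
????∙∘≋∘∙⊛????
????⊛⊛∘⊛∙∘????
?????∙∙∘∙∙????
?????∘∙⊚⊛⊛????
?????⊛⊛⊛⊞∘????
?????⊞∘∘∘∘????
??????????????
??????????????
??????????????
??????????????

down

????⊛∘∙∘⊛∙????
????∘≋∘⊞∘⊛????
????∙≋∙∙∙⊛????
????∙∘≋∘∙⊛????
????⊛⊛∘⊛∙∘????
?????∙∙∘∙∙????
?????∘∙∙⊛⊛????
?????⊛⊛⊚⊞∘????
?????⊞∘∘∘∘????
?????∘∙∘∙∘????
??????????????
??????????????
??????????????
??????????????

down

????∘≋∘⊞∘⊛????
????∙≋∙∙∙⊛????
????∙∘≋∘∙⊛????
????⊛⊛∘⊛∙∘????
?????∙∙∘∙∙????
?????∘∙∙⊛⊛????
?????⊛⊛⊛⊞∘????
?????⊞∘⊚∘∘????
?????∘∙∘∙∘????
?????≋⊞∙∙∘????
??????????????
??????????????
??????????????
??????????????

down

????∙≋∙∙∙⊛????
????∙∘≋∘∙⊛????
????⊛⊛∘⊛∙∘????
?????∙∙∘∙∙????
?????∘∙∙⊛⊛????
?????⊛⊛⊛⊞∘????
?????⊞∘∘∘∘????
?????∘∙⊚∙∘????
?????≋⊞∙∙∘????
?????∘⊛⊞⊞∘????
??????????????
??????????????
??????????????
??????????????

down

????∙∘≋∘∙⊛????
????⊛⊛∘⊛∙∘????
?????∙∙∘∙∙????
?????∘∙∙⊛⊛????
?????⊛⊛⊛⊞∘????
?????⊞∘∘∘∘????
?????∘∙∘∙∘????
?????≋⊞⊚∙∘????
?????∘⊛⊞⊞∘????
?????∙⊞⊞∘∘????
??????????????
??????????????
??????????????
??????????????

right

???∙∘≋∘∙⊛?????
???⊛⊛∘⊛∙∘?????
????∙∙∘∙∙?????
????∘∙∙⊛⊛?????
????⊛⊛⊛⊞∘?????
????⊞∘∘∘∘⊛????
????∘∙∘∙∘∙????
????≋⊞∙⊚∘∘????
????∘⊛⊞⊞∘⊛????
????∙⊞⊞∘∘∙????
??????????????
??????????????
??????????????
??????????????

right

??∙∘≋∘∙⊛??????
??⊛⊛∘⊛∙∘??????
???∙∙∘∙∙??????
???∘∙∙⊛⊛??????
???⊛⊛⊛⊞∘??????
???⊞∘∘∘∘⊛∘????
???∘∙∘∙∘∙∘????
???≋⊞∙∙⊚∘∙????
???∘⊛⊞⊞∘⊛∘????
???∙⊞⊞∘∘∙∘????
??????????????
??????????????
??????????????
??????????????

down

??⊛⊛∘⊛∙∘??????
???∙∙∘∙∙??????
???∘∙∙⊛⊛??????
???⊛⊛⊛⊞∘??????
???⊞∘∘∘∘⊛∘????
???∘∙∘∙∘∙∘????
???≋⊞∙∙∘∘∙????
???∘⊛⊞⊞⊚⊛∘????
???∙⊞⊞∘∘∙∘????
?????∙∘∙∙⊞????
??????????????
??????????????
??????????????
??????????????

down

???∙∙∘∙∙??????
???∘∙∙⊛⊛??????
???⊛⊛⊛⊞∘??????
???⊞∘∘∘∘⊛∘????
???∘∙∘∙∘∙∘????
???≋⊞∙∙∘∘∙????
???∘⊛⊞⊞∘⊛∘????
???∙⊞⊞∘⊚∙∘????
?????∙∘∙∙⊞????
?????∘∙≋⊞∘????
??????????????
??????????????
??????????????
??????????????

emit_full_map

∘∘∘⊛⊛???
⊞∘∙⊛∘???
∘∘∙∙∘???
⊛∘∙∘⊛∙??
∘≋∘⊞∘⊛??
∙≋∙∙∙⊛??
∙∘≋∘∙⊛??
⊛⊛∘⊛∙∘??
?∙∙∘∙∙??
?∘∙∙⊛⊛??
?⊛⊛⊛⊞∘??
?⊞∘∘∘∘⊛∘
?∘∙∘∙∘∙∘
?≋⊞∙∙∘∘∙
?∘⊛⊞⊞∘⊛∘
?∙⊞⊞∘⊚∙∘
???∙∘∙∙⊞
???∘∙≋⊞∘


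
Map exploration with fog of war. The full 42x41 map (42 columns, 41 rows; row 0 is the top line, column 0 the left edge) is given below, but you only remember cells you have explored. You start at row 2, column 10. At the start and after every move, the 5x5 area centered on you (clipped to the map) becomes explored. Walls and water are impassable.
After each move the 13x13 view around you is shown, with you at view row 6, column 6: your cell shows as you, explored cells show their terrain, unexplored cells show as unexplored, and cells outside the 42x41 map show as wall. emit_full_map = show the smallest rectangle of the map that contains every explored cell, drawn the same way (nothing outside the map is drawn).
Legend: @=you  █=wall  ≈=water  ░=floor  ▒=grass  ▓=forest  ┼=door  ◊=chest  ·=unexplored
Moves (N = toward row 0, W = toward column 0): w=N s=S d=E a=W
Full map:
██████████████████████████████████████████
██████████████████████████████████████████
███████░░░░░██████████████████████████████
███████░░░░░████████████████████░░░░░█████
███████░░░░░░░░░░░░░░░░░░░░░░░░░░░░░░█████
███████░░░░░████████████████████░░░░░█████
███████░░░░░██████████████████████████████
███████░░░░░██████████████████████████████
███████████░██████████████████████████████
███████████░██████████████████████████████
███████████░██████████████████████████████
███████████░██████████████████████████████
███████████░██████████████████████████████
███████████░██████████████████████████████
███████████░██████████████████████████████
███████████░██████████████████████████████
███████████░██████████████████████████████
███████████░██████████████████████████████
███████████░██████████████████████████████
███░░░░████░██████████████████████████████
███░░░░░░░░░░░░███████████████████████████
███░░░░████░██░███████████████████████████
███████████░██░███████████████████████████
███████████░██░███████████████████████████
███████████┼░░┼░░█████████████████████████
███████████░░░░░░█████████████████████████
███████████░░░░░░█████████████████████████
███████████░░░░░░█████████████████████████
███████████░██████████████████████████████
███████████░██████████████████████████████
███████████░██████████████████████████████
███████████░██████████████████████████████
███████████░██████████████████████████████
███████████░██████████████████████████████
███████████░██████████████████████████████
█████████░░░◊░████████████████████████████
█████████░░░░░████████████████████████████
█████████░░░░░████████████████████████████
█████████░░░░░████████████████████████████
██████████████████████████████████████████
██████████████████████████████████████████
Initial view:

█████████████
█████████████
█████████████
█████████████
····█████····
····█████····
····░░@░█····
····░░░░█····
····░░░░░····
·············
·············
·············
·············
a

█████████████
█████████████
█████████████
█████████████
····██████···
····██████···
····░░@░░█···
····░░░░░█···
····░░░░░░···
·············
·············
·············
·············

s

█████████████
█████████████
█████████████
····██████···
····██████···
····░░░░░█···
····░░@░░█···
····░░░░░░···
····░░░░░····
·············
·············
·············
·············

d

█████████████
█████████████
█████████████
···██████····
···██████····
···░░░░░█····
···░░░@░█····
···░░░░░░····
···░░░░░█····
·············
·············
·············
·············

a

█████████████
█████████████
█████████████
····██████···
····██████···
····░░░░░█···
····░░@░░█···
····░░░░░░···
····░░░░░█···
·············
·············
·············
·············

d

█████████████
█████████████
█████████████
···██████····
···██████····
···░░░░░█····
···░░░@░█····
···░░░░░░····
···░░░░░█····
·············
·············
·············
·············

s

█████████████
█████████████
···██████····
···██████····
···░░░░░█····
···░░░░░█····
···░░░@░░····
···░░░░░█····
····░░░░█····
·············
·············
·············
·············

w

█████████████
█████████████
█████████████
···██████····
···██████····
···░░░░░█····
···░░░@░█····
···░░░░░░····
···░░░░░█····
····░░░░█····
·············
·············
·············

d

█████████████
█████████████
█████████████
··██████·····
··███████····
··░░░░░██····
··░░░░@██····
··░░░░░░░····
··░░░░░██····
···░░░░█·····
·············
·············
·············

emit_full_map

██████·
███████
░░░░░██
░░░░@██
░░░░░░░
░░░░░██
·░░░░█·

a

█████████████
█████████████
█████████████
···██████····
···███████···
···░░░░░██···
···░░░@░██···
···░░░░░░░···
···░░░░░██···
····░░░░█····
·············
·············
·············

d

█████████████
█████████████
█████████████
··██████·····
··███████····
··░░░░░██····
··░░░░@██····
··░░░░░░░····
··░░░░░██····
···░░░░█·····
·············
·············
·············

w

█████████████
█████████████
█████████████
█████████████
··███████····
··███████····
··░░░░@██····
··░░░░░██····
··░░░░░░░····
··░░░░░██····
···░░░░█·····
·············
·············

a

█████████████
█████████████
█████████████
█████████████
···███████···
···███████···
···░░░@░██···
···░░░░░██···
···░░░░░░░···
···░░░░░██···
····░░░░█····
·············
·············

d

█████████████
█████████████
█████████████
█████████████
··███████····
··███████····
··░░░░@██····
··░░░░░██····
··░░░░░░░····
··░░░░░██····
···░░░░█·····
·············
·············

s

█████████████
█████████████
█████████████
··███████····
··███████····
··░░░░░██····
··░░░░@██····
··░░░░░░░····
··░░░░░██····
···░░░░█·····
·············
·············
·············

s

█████████████
█████████████
··███████····
··███████····
··░░░░░██····
··░░░░░██····
··░░░░@░░····
··░░░░░██····
···░░░░██····
·············
·············
·············
·············

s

█████████████
··███████····
··███████····
··░░░░░██····
··░░░░░██····
··░░░░░░░····
··░░░░@██····
···░░░░██····
····░░░██····
·············
·············
·············
·············

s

··███████····
··███████····
··░░░░░██····
··░░░░░██····
··░░░░░░░····
··░░░░░██····
···░░░@██····
····░░░██····
····██░██····
·············
·············
·············
·············

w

█████████████
··███████····
··███████····
··░░░░░██····
··░░░░░██····
··░░░░░░░····
··░░░░@██····
···░░░░██····
····░░░██····
····██░██····
·············
·············
·············

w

█████████████
█████████████
··███████····
··███████····
··░░░░░██····
··░░░░░██····
··░░░░@░░····
··░░░░░██····
···░░░░██····
····░░░██····
····██░██····
·············
·············

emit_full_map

███████
███████
░░░░░██
░░░░░██
░░░░@░░
░░░░░██
·░░░░██
··░░░██
··██░██


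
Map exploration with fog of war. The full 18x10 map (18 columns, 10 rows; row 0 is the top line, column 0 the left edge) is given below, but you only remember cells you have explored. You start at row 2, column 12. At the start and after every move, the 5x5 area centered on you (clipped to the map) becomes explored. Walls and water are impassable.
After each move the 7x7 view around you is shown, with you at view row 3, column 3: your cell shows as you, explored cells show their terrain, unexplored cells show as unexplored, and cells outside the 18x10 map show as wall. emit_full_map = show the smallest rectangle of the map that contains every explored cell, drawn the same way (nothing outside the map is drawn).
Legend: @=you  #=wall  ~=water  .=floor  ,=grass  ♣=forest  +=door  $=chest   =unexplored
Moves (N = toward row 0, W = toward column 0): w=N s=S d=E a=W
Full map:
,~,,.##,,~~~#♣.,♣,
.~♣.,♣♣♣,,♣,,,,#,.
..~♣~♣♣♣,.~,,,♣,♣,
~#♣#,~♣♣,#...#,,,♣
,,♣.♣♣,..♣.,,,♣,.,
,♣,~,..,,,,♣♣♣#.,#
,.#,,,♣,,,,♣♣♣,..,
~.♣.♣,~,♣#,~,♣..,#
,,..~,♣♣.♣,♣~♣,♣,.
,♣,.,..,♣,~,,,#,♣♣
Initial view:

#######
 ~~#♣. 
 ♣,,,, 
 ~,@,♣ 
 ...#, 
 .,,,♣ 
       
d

#######
~~#♣., 
♣,,,,# 
~,,@♣, 
...#,, 
.,,,♣, 
       

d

#######
~#♣.,♣ 
,,,,#, 
,,,@,♣ 
..#,,, 
,,,♣,. 
       

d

#######
#♣.,♣,#
,,,#,.#
,,♣@♣,#
.#,,,♣#
,,♣,.,#
      #

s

#♣.,♣,#
,,,#,.#
,,♣,♣,#
.#,@,♣#
,,♣,.,#
 ♣#.,##
      #

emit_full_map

~~#♣.,♣,
♣,,,,#,.
~,,,♣,♣,
...#,@,♣
.,,,♣,.,
   ♣#.,#

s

,,,#,.#
,,♣,♣,#
.#,,,♣#
,,♣@.,#
 ♣#.,##
 ♣,..,#
      #

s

,,♣,♣,#
.#,,,♣#
,,♣,.,#
 ♣#@,##
 ♣,..,#
 ♣..,##
      #

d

,♣,♣,##
#,,,♣##
,♣,.,##
♣#.@###
♣,..,##
♣..,###
     ##

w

,,#,.##
,♣,♣,##
#,,,♣##
,♣,@,##
♣#.,###
♣,..,##
♣..,###

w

♣.,♣,##
,,#,.##
,♣,♣,##
#,,@♣##
,♣,.,##
♣#.,###
♣,..,##

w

#######
♣.,♣,##
,,#,.##
,♣,@,##
#,,,♣##
,♣,.,##
♣#.,###

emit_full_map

~~#♣.,♣,
♣,,,,#,.
~,,,♣,@,
...#,,,♣
.,,,♣,.,
   ♣#.,#
   ♣,..,
   ♣..,#

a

#######
#♣.,♣,#
,,,#,.#
,,♣@♣,#
.#,,,♣#
,,♣,.,#
 ♣#.,##

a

#######
~#♣.,♣,
,,,,#,.
,,,@,♣,
..#,,,♣
,,,♣,.,
  ♣#.,#

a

#######
~~#♣.,♣
♣,,,,#,
~,,@♣,♣
...#,,,
.,,,♣,.
   ♣#.,

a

#######
 ~~#♣.,
 ♣,,,,#
 ~,@,♣,
 ...#,,
 .,,,♣,
    ♣#.

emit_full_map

~~#♣.,♣,
♣,,,,#,.
~,@,♣,♣,
...#,,,♣
.,,,♣,.,
   ♣#.,#
   ♣,..,
   ♣..,#


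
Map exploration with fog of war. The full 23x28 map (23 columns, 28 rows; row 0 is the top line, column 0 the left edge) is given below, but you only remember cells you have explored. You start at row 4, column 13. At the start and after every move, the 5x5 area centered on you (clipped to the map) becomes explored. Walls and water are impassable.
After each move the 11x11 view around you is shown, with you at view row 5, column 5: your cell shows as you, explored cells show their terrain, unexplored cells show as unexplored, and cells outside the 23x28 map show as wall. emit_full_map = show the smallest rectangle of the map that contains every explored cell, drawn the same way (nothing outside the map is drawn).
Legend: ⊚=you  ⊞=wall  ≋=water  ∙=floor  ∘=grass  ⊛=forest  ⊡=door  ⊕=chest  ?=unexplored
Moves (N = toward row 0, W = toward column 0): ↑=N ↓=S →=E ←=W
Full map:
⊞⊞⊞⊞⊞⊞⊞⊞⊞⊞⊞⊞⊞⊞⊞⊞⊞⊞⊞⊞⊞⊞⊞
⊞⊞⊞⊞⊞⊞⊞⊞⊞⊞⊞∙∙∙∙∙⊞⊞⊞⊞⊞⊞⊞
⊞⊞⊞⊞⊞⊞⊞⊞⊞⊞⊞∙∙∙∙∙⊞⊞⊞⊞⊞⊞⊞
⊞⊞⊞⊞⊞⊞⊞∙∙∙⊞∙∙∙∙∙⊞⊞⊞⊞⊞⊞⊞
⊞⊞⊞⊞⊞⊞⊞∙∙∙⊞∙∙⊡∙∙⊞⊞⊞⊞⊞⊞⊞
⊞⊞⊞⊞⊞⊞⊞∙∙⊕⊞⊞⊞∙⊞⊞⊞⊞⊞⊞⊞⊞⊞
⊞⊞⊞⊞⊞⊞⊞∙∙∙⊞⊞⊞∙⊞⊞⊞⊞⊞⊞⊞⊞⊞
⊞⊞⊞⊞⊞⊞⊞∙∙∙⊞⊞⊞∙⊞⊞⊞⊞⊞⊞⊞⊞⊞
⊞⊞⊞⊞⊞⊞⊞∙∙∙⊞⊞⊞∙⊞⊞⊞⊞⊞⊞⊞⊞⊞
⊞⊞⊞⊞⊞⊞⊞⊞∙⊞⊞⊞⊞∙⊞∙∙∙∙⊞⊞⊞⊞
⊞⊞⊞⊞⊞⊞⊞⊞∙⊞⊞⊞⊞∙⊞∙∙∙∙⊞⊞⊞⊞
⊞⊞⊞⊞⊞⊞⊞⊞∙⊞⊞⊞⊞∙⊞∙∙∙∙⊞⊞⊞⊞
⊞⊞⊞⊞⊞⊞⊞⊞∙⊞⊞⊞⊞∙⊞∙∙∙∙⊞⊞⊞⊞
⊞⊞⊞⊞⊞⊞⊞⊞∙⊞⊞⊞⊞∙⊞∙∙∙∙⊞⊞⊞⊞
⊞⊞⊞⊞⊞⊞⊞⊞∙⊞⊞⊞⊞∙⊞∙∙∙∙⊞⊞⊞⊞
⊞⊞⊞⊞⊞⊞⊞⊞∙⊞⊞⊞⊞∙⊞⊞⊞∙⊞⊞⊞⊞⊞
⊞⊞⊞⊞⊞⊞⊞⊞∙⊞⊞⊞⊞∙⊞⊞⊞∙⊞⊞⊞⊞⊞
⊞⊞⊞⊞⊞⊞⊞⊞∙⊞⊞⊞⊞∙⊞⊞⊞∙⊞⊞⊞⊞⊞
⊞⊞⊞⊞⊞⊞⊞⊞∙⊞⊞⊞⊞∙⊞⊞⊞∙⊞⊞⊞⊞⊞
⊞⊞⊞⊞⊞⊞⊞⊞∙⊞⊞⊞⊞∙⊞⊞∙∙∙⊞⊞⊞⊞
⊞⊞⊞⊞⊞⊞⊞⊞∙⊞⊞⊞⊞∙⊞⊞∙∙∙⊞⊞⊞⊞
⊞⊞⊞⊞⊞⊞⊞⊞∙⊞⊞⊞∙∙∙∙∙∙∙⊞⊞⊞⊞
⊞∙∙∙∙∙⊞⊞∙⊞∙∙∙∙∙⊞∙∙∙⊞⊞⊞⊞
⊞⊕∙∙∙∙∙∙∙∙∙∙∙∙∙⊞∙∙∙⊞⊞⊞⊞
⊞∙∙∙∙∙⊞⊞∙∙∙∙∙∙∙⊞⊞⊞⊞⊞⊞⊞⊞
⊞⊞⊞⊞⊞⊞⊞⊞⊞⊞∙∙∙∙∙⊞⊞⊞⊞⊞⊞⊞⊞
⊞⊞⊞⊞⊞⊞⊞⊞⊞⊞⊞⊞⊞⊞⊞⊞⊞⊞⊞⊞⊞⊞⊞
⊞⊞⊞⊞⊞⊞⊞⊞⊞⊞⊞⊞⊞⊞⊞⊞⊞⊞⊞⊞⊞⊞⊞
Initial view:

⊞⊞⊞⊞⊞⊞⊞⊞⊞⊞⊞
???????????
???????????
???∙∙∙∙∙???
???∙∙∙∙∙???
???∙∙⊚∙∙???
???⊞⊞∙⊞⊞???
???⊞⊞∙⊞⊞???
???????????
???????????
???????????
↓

???????????
???????????
???∙∙∙∙∙???
???∙∙∙∙∙???
???∙∙⊡∙∙???
???⊞⊞⊚⊞⊞???
???⊞⊞∙⊞⊞???
???⊞⊞∙⊞⊞???
???????????
???????????
???????????

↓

???????????
???∙∙∙∙∙???
???∙∙∙∙∙???
???∙∙⊡∙∙???
???⊞⊞∙⊞⊞???
???⊞⊞⊚⊞⊞???
???⊞⊞∙⊞⊞???
???⊞⊞∙⊞⊞???
???????????
???????????
???????????

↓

???∙∙∙∙∙???
???∙∙∙∙∙???
???∙∙⊡∙∙???
???⊞⊞∙⊞⊞???
???⊞⊞∙⊞⊞???
???⊞⊞⊚⊞⊞???
???⊞⊞∙⊞⊞???
???⊞⊞∙⊞∙???
???????????
???????????
???????????

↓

???∙∙∙∙∙???
???∙∙⊡∙∙???
???⊞⊞∙⊞⊞???
???⊞⊞∙⊞⊞???
???⊞⊞∙⊞⊞???
???⊞⊞⊚⊞⊞???
???⊞⊞∙⊞∙???
???⊞⊞∙⊞∙???
???????????
???????????
???????????

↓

???∙∙⊡∙∙???
???⊞⊞∙⊞⊞???
???⊞⊞∙⊞⊞???
???⊞⊞∙⊞⊞???
???⊞⊞∙⊞⊞???
???⊞⊞⊚⊞∙???
???⊞⊞∙⊞∙???
???⊞⊞∙⊞∙???
???????????
???????????
???????????

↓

???⊞⊞∙⊞⊞???
???⊞⊞∙⊞⊞???
???⊞⊞∙⊞⊞???
???⊞⊞∙⊞⊞???
???⊞⊞∙⊞∙???
???⊞⊞⊚⊞∙???
???⊞⊞∙⊞∙???
???⊞⊞∙⊞∙???
???????????
???????????
???????????

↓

???⊞⊞∙⊞⊞???
???⊞⊞∙⊞⊞???
???⊞⊞∙⊞⊞???
???⊞⊞∙⊞∙???
???⊞⊞∙⊞∙???
???⊞⊞⊚⊞∙???
???⊞⊞∙⊞∙???
???⊞⊞∙⊞∙???
???????????
???????????
???????????

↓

???⊞⊞∙⊞⊞???
???⊞⊞∙⊞⊞???
???⊞⊞∙⊞∙???
???⊞⊞∙⊞∙???
???⊞⊞∙⊞∙???
???⊞⊞⊚⊞∙???
???⊞⊞∙⊞∙???
???⊞⊞∙⊞∙???
???????????
???????????
???????????

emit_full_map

∙∙∙∙∙
∙∙∙∙∙
∙∙⊡∙∙
⊞⊞∙⊞⊞
⊞⊞∙⊞⊞
⊞⊞∙⊞⊞
⊞⊞∙⊞⊞
⊞⊞∙⊞∙
⊞⊞∙⊞∙
⊞⊞∙⊞∙
⊞⊞⊚⊞∙
⊞⊞∙⊞∙
⊞⊞∙⊞∙

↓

???⊞⊞∙⊞⊞???
???⊞⊞∙⊞∙???
???⊞⊞∙⊞∙???
???⊞⊞∙⊞∙???
???⊞⊞∙⊞∙???
???⊞⊞⊚⊞∙???
???⊞⊞∙⊞∙???
???⊞⊞∙⊞⊞???
???????????
???????????
???????????

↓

???⊞⊞∙⊞∙???
???⊞⊞∙⊞∙???
???⊞⊞∙⊞∙???
???⊞⊞∙⊞∙???
???⊞⊞∙⊞∙???
???⊞⊞⊚⊞∙???
???⊞⊞∙⊞⊞???
???⊞⊞∙⊞⊞???
???????????
???????????
???????????

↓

???⊞⊞∙⊞∙???
???⊞⊞∙⊞∙???
???⊞⊞∙⊞∙???
???⊞⊞∙⊞∙???
???⊞⊞∙⊞∙???
???⊞⊞⊚⊞⊞???
???⊞⊞∙⊞⊞???
???⊞⊞∙⊞⊞???
???????????
???????????
???????????

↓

???⊞⊞∙⊞∙???
???⊞⊞∙⊞∙???
???⊞⊞∙⊞∙???
???⊞⊞∙⊞∙???
???⊞⊞∙⊞⊞???
???⊞⊞⊚⊞⊞???
???⊞⊞∙⊞⊞???
???⊞⊞∙⊞⊞???
???????????
???????????
???????????

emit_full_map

∙∙∙∙∙
∙∙∙∙∙
∙∙⊡∙∙
⊞⊞∙⊞⊞
⊞⊞∙⊞⊞
⊞⊞∙⊞⊞
⊞⊞∙⊞⊞
⊞⊞∙⊞∙
⊞⊞∙⊞∙
⊞⊞∙⊞∙
⊞⊞∙⊞∙
⊞⊞∙⊞∙
⊞⊞∙⊞∙
⊞⊞∙⊞⊞
⊞⊞⊚⊞⊞
⊞⊞∙⊞⊞
⊞⊞∙⊞⊞

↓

???⊞⊞∙⊞∙???
???⊞⊞∙⊞∙???
???⊞⊞∙⊞∙???
???⊞⊞∙⊞⊞???
???⊞⊞∙⊞⊞???
???⊞⊞⊚⊞⊞???
???⊞⊞∙⊞⊞???
???⊞⊞∙⊞⊞???
???????????
???????????
???????????

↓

???⊞⊞∙⊞∙???
???⊞⊞∙⊞∙???
???⊞⊞∙⊞⊞???
???⊞⊞∙⊞⊞???
???⊞⊞∙⊞⊞???
???⊞⊞⊚⊞⊞???
???⊞⊞∙⊞⊞???
???⊞⊞∙⊞⊞???
???????????
???????????
???????????

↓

???⊞⊞∙⊞∙???
???⊞⊞∙⊞⊞???
???⊞⊞∙⊞⊞???
???⊞⊞∙⊞⊞???
???⊞⊞∙⊞⊞???
???⊞⊞⊚⊞⊞???
???⊞⊞∙⊞⊞???
???⊞∙∙∙∙???
???????????
???????????
???????????

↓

???⊞⊞∙⊞⊞???
???⊞⊞∙⊞⊞???
???⊞⊞∙⊞⊞???
???⊞⊞∙⊞⊞???
???⊞⊞∙⊞⊞???
???⊞⊞⊚⊞⊞???
???⊞∙∙∙∙???
???∙∙∙∙⊞???
???????????
???????????
???????????

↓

???⊞⊞∙⊞⊞???
???⊞⊞∙⊞⊞???
???⊞⊞∙⊞⊞???
???⊞⊞∙⊞⊞???
???⊞⊞∙⊞⊞???
???⊞∙⊚∙∙???
???∙∙∙∙⊞???
???∙∙∙∙⊞???
???????????
???????????
???????????

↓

???⊞⊞∙⊞⊞???
???⊞⊞∙⊞⊞???
???⊞⊞∙⊞⊞???
???⊞⊞∙⊞⊞???
???⊞∙∙∙∙???
???∙∙⊚∙⊞???
???∙∙∙∙⊞???
???∙∙∙∙⊞???
???????????
???????????
???????????

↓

???⊞⊞∙⊞⊞???
???⊞⊞∙⊞⊞???
???⊞⊞∙⊞⊞???
???⊞∙∙∙∙???
???∙∙∙∙⊞???
???∙∙⊚∙⊞???
???∙∙∙∙⊞???
???∙∙∙∙⊞???
???????????
???????????
⊞⊞⊞⊞⊞⊞⊞⊞⊞⊞⊞

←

????⊞⊞∙⊞⊞??
????⊞⊞∙⊞⊞??
????⊞⊞∙⊞⊞??
???⊞⊞∙∙∙∙??
???∙∙∙∙∙⊞??
???∙∙⊚∙∙⊞??
???∙∙∙∙∙⊞??
???∙∙∙∙∙⊞??
???????????
???????????
⊞⊞⊞⊞⊞⊞⊞⊞⊞⊞⊞

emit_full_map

?∙∙∙∙∙
?∙∙∙∙∙
?∙∙⊡∙∙
?⊞⊞∙⊞⊞
?⊞⊞∙⊞⊞
?⊞⊞∙⊞⊞
?⊞⊞∙⊞⊞
?⊞⊞∙⊞∙
?⊞⊞∙⊞∙
?⊞⊞∙⊞∙
?⊞⊞∙⊞∙
?⊞⊞∙⊞∙
?⊞⊞∙⊞∙
?⊞⊞∙⊞⊞
?⊞⊞∙⊞⊞
?⊞⊞∙⊞⊞
?⊞⊞∙⊞⊞
?⊞⊞∙⊞⊞
?⊞⊞∙⊞⊞
⊞⊞∙∙∙∙
∙∙∙∙∙⊞
∙∙⊚∙∙⊞
∙∙∙∙∙⊞
∙∙∙∙∙⊞

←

?????⊞⊞∙⊞⊞?
?????⊞⊞∙⊞⊞?
?????⊞⊞∙⊞⊞?
???⊞⊞⊞∙∙∙∙?
???⊞∙∙∙∙∙⊞?
???∙∙⊚∙∙∙⊞?
???∙∙∙∙∙∙⊞?
???⊞∙∙∙∙∙⊞?
???????????
???????????
⊞⊞⊞⊞⊞⊞⊞⊞⊞⊞⊞

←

??????⊞⊞∙⊞⊞
??????⊞⊞∙⊞⊞
??????⊞⊞∙⊞⊞
???∙⊞⊞⊞∙∙∙∙
???∙⊞∙∙∙∙∙⊞
???∙∙⊚∙∙∙∙⊞
???∙∙∙∙∙∙∙⊞
???⊞⊞∙∙∙∙∙⊞
???????????
???????????
⊞⊞⊞⊞⊞⊞⊞⊞⊞⊞⊞

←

???????⊞⊞∙⊞
???????⊞⊞∙⊞
???????⊞⊞∙⊞
???⊞∙⊞⊞⊞∙∙∙
???⊞∙⊞∙∙∙∙∙
???∙∙⊚∙∙∙∙∙
???⊞∙∙∙∙∙∙∙
???⊞⊞⊞∙∙∙∙∙
???????????
???????????
⊞⊞⊞⊞⊞⊞⊞⊞⊞⊞⊞

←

????????⊞⊞∙
????????⊞⊞∙
????????⊞⊞∙
???⊞⊞∙⊞⊞⊞∙∙
???⊞⊞∙⊞∙∙∙∙
???∙∙⊚∙∙∙∙∙
???⊞⊞∙∙∙∙∙∙
???⊞⊞⊞⊞∙∙∙∙
???????????
???????????
⊞⊞⊞⊞⊞⊞⊞⊞⊞⊞⊞

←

?????????⊞⊞
?????????⊞⊞
?????????⊞⊞
???⊞⊞⊞∙⊞⊞⊞∙
???∙⊞⊞∙⊞∙∙∙
???∙∙⊚∙∙∙∙∙
???∙⊞⊞∙∙∙∙∙
???⊞⊞⊞⊞⊞∙∙∙
???????????
???????????
⊞⊞⊞⊞⊞⊞⊞⊞⊞⊞⊞

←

??????????⊞
??????????⊞
??????????⊞
???⊞⊞⊞⊞∙⊞⊞⊞
???∙∙⊞⊞∙⊞∙∙
???∙∙⊚∙∙∙∙∙
???∙∙⊞⊞∙∙∙∙
???⊞⊞⊞⊞⊞⊞∙∙
???????????
???????????
⊞⊞⊞⊞⊞⊞⊞⊞⊞⊞⊞

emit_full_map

???????∙∙∙∙∙
???????∙∙∙∙∙
???????∙∙⊡∙∙
???????⊞⊞∙⊞⊞
???????⊞⊞∙⊞⊞
???????⊞⊞∙⊞⊞
???????⊞⊞∙⊞⊞
???????⊞⊞∙⊞∙
???????⊞⊞∙⊞∙
???????⊞⊞∙⊞∙
???????⊞⊞∙⊞∙
???????⊞⊞∙⊞∙
???????⊞⊞∙⊞∙
???????⊞⊞∙⊞⊞
???????⊞⊞∙⊞⊞
???????⊞⊞∙⊞⊞
???????⊞⊞∙⊞⊞
???????⊞⊞∙⊞⊞
???????⊞⊞∙⊞⊞
⊞⊞⊞⊞∙⊞⊞⊞∙∙∙∙
∙∙⊞⊞∙⊞∙∙∙∙∙⊞
∙∙⊚∙∙∙∙∙∙∙∙⊞
∙∙⊞⊞∙∙∙∙∙∙∙⊞
⊞⊞⊞⊞⊞⊞∙∙∙∙∙⊞
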